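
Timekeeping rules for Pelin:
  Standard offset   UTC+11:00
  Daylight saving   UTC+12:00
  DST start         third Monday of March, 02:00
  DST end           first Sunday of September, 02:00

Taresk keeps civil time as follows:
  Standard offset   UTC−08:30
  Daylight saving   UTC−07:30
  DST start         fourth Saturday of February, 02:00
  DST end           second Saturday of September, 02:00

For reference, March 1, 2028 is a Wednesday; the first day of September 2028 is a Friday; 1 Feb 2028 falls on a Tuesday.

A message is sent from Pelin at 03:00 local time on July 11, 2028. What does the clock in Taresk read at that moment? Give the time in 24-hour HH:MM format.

07:30

1 March 2028 is a Wednesday, so the first Monday is March 6 and the third is March 20.
1 September 2028 is a Friday, so the first Sunday is September 3.
July 11, 2028 lies within the daylight-saving period (20 March – 3 September), so Pelin is on daylight time, UTC+12:00.
03:00 Pelin − 12h = 15:00 UTC (rolling into the previous day, 10 July 2028).
1 February 2028 is a Tuesday, so the first Saturday is February 5 and the fourth is February 26.
1 September 2028 is a Friday, so the first Saturday is September 2 and the second is September 9.
At the standard offset (UTC−08:30), 15:00 UTC − 8h30m = 06:30 Taresk standard time.
The standard-time date in Taresk, July 10, 2028, lies within the daylight-saving period (26 February – 9 September), so Taresk is on daylight time, UTC−07:30.
15:00 UTC − 7h30m = 07:30 Taresk.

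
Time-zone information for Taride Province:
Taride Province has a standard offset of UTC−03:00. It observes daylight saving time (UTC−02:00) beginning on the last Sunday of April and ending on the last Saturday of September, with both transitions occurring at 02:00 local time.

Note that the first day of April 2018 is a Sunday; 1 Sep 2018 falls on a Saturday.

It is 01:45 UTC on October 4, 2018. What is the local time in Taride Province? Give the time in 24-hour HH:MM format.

1 April 2018 is a Sunday, so Sundays fall on 1, 8, 15, 22, 29; the last is April 29.
1 September 2018 is a Saturday, so Saturdays fall on 1, 8, 15, 22, 29; the last is September 29.
At the standard offset (UTC−03:00), 01:45 UTC − 3h = 22:45 Taride Province standard time (rolling into the previous day, 3 October 2018).
The standard-time date in Taride Province, October 3, 2018, does not fall between 29 April and 29 September, so daylight saving is not in effect and Taride Province is at UTC−03:00.
01:45 UTC − 3h = 22:45 local (rolling into the previous day, 3 October 2018).

22:45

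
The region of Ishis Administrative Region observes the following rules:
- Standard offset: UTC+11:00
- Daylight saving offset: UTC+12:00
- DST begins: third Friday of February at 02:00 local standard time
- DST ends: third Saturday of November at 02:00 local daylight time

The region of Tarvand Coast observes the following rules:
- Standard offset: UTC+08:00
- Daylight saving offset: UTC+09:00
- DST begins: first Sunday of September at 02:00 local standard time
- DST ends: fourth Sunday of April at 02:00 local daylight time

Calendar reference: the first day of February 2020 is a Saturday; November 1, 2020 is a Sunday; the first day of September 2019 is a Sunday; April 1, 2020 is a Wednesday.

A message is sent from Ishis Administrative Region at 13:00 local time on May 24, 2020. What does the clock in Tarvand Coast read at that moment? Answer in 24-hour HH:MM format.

09:00

1 February 2020 is a Saturday, so the first Friday is February 7 and the third is February 21.
1 November 2020 is a Sunday, so the first Saturday is November 7 and the third is November 21.
Daylight saving runs 21 February – 21 November; May 24, 2020 is inside that window, so Ishis Administrative Region is at UTC+12:00.
13:00 Ishis Administrative Region − 12h = 01:00 UTC.
1 September 2019 is a Sunday, so the first Sunday is September 1.
1 April 2020 is a Wednesday, so the first Sunday is April 5 and the fourth is April 26.
At the standard offset (UTC+08:00), 01:00 UTC + 8h = 09:00 Tarvand Coast standard time.
The standard-time date in Tarvand Coast, May 24, 2020, is outside the daylight-saving period (1 September 2019 – 26 April 2020), so Tarvand Coast is on standard time, UTC+08:00.
01:00 UTC + 8h = 09:00 Tarvand Coast.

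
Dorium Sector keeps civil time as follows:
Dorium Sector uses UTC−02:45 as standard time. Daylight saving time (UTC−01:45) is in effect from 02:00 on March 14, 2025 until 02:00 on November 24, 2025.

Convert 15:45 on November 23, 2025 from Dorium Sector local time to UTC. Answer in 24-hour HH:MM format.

Daylight saving runs 14 March – 24 November; November 23, 2025 is inside that window, so Dorium Sector is at UTC−01:45.
15:45 local + 1h45m = 17:30 UTC.

17:30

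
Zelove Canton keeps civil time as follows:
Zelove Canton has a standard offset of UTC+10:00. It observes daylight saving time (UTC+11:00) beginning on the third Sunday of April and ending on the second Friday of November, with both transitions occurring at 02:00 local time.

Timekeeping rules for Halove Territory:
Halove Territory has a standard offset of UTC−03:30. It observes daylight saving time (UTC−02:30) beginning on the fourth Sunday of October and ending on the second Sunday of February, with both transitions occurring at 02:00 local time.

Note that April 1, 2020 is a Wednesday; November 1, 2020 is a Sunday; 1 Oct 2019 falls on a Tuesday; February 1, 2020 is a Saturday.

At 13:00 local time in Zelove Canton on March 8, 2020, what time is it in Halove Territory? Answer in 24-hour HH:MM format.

1 April 2020 is a Wednesday, so the first Sunday is April 5 and the third is April 19.
1 November 2020 is a Sunday, so the first Friday is November 6 and the second is November 13.
March 8, 2020 does not fall between 19 April and 13 November, so daylight saving is not in effect and Zelove Canton is at UTC+10:00.
13:00 Zelove Canton − 10h = 03:00 UTC.
1 October 2019 is a Tuesday, so the first Sunday is October 6 and the fourth is October 27.
1 February 2020 is a Saturday, so the first Sunday is February 2 and the second is February 9.
At the standard offset (UTC−03:30), 03:00 UTC − 3h30m = 23:30 Halove Territory standard time (rolling into the previous day, 7 March 2020).
Daylight saving runs 27 October 2019 – 9 February 2020; the standard-time date in Halove Territory, March 7, 2020, is outside that window, so Halove Territory is on standard time at UTC−03:30.
03:00 UTC − 3h30m = 23:30 Halove Territory (rolling into the previous day, 7 March 2020).

23:30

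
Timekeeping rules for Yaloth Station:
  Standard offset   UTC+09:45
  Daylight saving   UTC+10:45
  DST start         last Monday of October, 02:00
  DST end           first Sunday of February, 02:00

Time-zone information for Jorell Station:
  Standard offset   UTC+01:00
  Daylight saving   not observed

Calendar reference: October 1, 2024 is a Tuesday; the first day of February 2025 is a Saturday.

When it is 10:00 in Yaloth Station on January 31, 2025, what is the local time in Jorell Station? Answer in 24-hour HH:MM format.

00:15

1 October 2024 is a Tuesday, so Mondays fall on 7, 14, 21, 28; the last is October 28.
1 February 2025 is a Saturday, so the first Sunday is February 2.
January 31, 2025 lies within the daylight-saving period (28 October 2024 – 2 February 2025), so Yaloth Station is on daylight time, UTC+10:45.
10:00 Yaloth Station − 10h45m = 23:15 UTC (rolling into the previous day, 30 January 2025).
Jorell Station stays on UTC+01:00 all year.
23:15 UTC + 1h = 00:15 Jorell Station (rolling into the next day, 31 January 2025).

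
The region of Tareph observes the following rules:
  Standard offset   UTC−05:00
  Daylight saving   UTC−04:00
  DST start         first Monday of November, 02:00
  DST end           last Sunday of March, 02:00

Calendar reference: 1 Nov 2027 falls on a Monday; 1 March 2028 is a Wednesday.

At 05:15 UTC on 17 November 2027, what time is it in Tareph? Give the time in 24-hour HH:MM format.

01:15

1 November 2027 is a Monday, so the first Monday is November 1.
1 March 2028 is a Wednesday, so Sundays fall on 5, 12, 19, 26; the last is March 26.
At the standard offset (UTC−05:00), 05:15 UTC − 5h = 00:15 Tareph standard time.
The standard-time date in Tareph, 17 November 2027, lies within the daylight-saving period (1 November 2027 – 26 March 2028), so Tareph is on daylight time, UTC−04:00.
05:15 UTC − 4h = 01:15 local.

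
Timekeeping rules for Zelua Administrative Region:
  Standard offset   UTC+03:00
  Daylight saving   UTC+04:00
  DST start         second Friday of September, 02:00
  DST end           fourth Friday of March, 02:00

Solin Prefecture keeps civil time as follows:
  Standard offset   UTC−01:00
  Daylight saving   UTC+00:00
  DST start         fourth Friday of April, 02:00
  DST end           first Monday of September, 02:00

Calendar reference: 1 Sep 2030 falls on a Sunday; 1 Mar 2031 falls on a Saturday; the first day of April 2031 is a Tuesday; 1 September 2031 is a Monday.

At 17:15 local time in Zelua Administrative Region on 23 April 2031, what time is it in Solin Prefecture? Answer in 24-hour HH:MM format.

1 September 2030 is a Sunday, so the first Friday is September 6 and the second is September 13.
1 March 2031 is a Saturday, so the first Friday is March 7 and the fourth is March 28.
Daylight saving runs 13 September 2030 – 28 March 2031; 23 April 2031 is outside that window, so Zelua Administrative Region is on standard time at UTC+03:00.
17:15 Zelua Administrative Region − 3h = 14:15 UTC.
1 April 2031 is a Tuesday, so the first Friday is April 4 and the fourth is April 25.
1 September 2031 is a Monday, so the first Monday is September 1.
At the standard offset (UTC−01:00), 14:15 UTC − 1h = 13:15 Solin Prefecture standard time.
Daylight saving runs 25 April – 1 September; the standard-time date in Solin Prefecture, 23 April 2031, is outside that window, so Solin Prefecture is on standard time at UTC−01:00.
14:15 UTC − 1h = 13:15 Solin Prefecture.

13:15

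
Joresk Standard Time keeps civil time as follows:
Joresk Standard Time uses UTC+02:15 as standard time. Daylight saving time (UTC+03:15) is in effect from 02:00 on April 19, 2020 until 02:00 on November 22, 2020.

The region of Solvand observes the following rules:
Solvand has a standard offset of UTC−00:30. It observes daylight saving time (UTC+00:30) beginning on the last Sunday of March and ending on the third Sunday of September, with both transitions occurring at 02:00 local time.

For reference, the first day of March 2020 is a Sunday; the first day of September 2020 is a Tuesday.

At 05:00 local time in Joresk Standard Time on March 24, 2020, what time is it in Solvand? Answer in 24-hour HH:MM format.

02:15

Daylight saving runs 19 April – 22 November; March 24, 2020 is outside that window, so Joresk Standard Time is on standard time at UTC+02:15.
05:00 Joresk Standard Time − 2h15m = 02:45 UTC.
1 March 2020 is a Sunday, so Sundays fall on 1, 8, 15, 22, 29; the last is March 29.
1 September 2020 is a Tuesday, so the first Sunday is September 6 and the third is September 20.
At the standard offset (UTC−00:30), 02:45 UTC − 0h30m = 02:15 Solvand standard time.
Daylight saving runs 29 March – 20 September; the standard-time date in Solvand, March 24, 2020, is outside that window, so Solvand is on standard time at UTC−00:30.
02:45 UTC − 0h30m = 02:15 Solvand.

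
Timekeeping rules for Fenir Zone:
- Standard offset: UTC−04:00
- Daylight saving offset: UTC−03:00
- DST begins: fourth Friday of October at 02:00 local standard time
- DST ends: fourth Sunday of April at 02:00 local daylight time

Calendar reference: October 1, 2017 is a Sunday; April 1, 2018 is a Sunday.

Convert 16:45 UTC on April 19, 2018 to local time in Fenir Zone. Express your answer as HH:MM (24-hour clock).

13:45

1 October 2017 is a Sunday, so the first Friday is October 6 and the fourth is October 27.
1 April 2018 is a Sunday, so the first Sunday is April 1 and the fourth is April 22.
At the standard offset (UTC−04:00), 16:45 UTC − 4h = 12:45 Fenir Zone standard time.
Daylight saving runs 27 October 2017 – 22 April 2018; the standard-time date in Fenir Zone, April 19, 2018, is inside that window, so Fenir Zone is at UTC−03:00.
16:45 UTC − 3h = 13:45 local.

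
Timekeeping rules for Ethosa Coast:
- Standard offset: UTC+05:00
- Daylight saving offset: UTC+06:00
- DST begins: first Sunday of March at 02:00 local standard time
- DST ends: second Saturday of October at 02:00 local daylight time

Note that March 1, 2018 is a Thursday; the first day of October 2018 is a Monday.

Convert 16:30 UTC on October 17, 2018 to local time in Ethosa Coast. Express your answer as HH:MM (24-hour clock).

1 March 2018 is a Thursday, so the first Sunday is March 4.
1 October 2018 is a Monday, so the first Saturday is October 6 and the second is October 13.
At the standard offset (UTC+05:00), 16:30 UTC + 5h = 21:30 Ethosa Coast standard time.
Daylight saving runs 4 March – 13 October; the standard-time date in Ethosa Coast, October 17, 2018, is outside that window, so Ethosa Coast is on standard time at UTC+05:00.
16:30 UTC + 5h = 21:30 local.

21:30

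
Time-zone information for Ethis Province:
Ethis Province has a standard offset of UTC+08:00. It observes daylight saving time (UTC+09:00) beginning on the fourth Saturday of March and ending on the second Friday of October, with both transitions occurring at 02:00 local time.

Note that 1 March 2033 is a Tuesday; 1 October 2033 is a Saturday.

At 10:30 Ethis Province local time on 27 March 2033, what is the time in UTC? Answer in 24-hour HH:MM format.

1 March 2033 is a Tuesday, so the first Saturday is March 5 and the fourth is March 26.
1 October 2033 is a Saturday, so the first Friday is October 7 and the second is October 14.
27 March 2033 lies within the daylight-saving period (26 March – 14 October), so Ethis Province is on daylight time, UTC+09:00.
10:30 local − 9h = 01:30 UTC.

01:30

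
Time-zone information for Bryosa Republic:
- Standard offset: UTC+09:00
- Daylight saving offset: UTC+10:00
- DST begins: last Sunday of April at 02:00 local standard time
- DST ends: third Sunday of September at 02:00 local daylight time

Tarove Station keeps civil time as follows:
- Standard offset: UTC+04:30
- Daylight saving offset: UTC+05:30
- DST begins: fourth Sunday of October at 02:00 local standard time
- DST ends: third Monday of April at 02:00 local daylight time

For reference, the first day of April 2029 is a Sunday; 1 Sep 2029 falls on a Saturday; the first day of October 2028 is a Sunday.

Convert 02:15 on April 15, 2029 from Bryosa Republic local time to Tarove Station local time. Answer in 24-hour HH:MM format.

22:45

1 April 2029 is a Sunday, so Sundays fall on 1, 8, 15, 22, 29; the last is April 29.
1 September 2029 is a Saturday, so the first Sunday is September 2 and the third is September 16.
April 15, 2029 is outside the daylight-saving period (29 April – 16 September), so Bryosa Republic is on standard time, UTC+09:00.
02:15 Bryosa Republic − 9h = 17:15 UTC (rolling into the previous day, 14 April 2029).
1 October 2028 is a Sunday, so the first Sunday is October 1 and the fourth is October 22.
1 April 2029 is a Sunday, so the first Monday is April 2 and the third is April 16.
At the standard offset (UTC+04:30), 17:15 UTC + 4h30m = 21:45 Tarove Station standard time.
The standard-time date in Tarove Station, April 14, 2029, falls between 22 October 2028 and 16 April 2029, so daylight saving is in effect and Tarove Station is at UTC+05:30.
17:15 UTC + 5h30m = 22:45 Tarove Station.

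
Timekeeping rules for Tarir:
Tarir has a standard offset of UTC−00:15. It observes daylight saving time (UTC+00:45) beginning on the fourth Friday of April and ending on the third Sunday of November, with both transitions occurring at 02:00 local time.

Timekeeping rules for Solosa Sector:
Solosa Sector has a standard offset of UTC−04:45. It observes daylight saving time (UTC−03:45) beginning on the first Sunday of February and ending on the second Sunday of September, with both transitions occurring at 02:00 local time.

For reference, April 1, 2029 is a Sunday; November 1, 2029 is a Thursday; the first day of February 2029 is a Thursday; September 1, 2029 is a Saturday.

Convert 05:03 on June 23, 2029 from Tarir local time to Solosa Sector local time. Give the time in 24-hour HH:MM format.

1 April 2029 is a Sunday, so the first Friday is April 6 and the fourth is April 27.
1 November 2029 is a Thursday, so the first Sunday is November 4 and the third is November 18.
June 23, 2029 lies within the daylight-saving period (27 April – 18 November), so Tarir is on daylight time, UTC+00:45.
05:03 Tarir − 0h45m = 04:18 UTC.
1 February 2029 is a Thursday, so the first Sunday is February 4.
1 September 2029 is a Saturday, so the first Sunday is September 2 and the second is September 9.
At the standard offset (UTC−04:45), 04:18 UTC − 4h45m = 23:33 Solosa Sector standard time (rolling into the previous day, 22 June 2029).
The standard-time date in Solosa Sector, June 22, 2029, falls between 4 February and 9 September, so daylight saving is in effect and Solosa Sector is at UTC−03:45.
04:18 UTC − 3h45m = 00:33 Solosa Sector.

00:33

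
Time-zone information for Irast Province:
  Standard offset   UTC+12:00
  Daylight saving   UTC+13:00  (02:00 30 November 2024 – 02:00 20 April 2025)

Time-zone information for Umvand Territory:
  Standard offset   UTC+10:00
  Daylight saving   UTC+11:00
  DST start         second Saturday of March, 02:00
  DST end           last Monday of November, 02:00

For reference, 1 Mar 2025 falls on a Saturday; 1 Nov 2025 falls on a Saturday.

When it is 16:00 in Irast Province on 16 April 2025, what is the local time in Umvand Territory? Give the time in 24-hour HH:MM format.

16 April 2025 lies within the daylight-saving period (30 November 2024 – 20 April 2025), so Irast Province is on daylight time, UTC+13:00.
16:00 Irast Province − 13h = 03:00 UTC.
1 March 2025 is a Saturday, so the first Saturday is March 1 and the second is March 8.
1 November 2025 is a Saturday, so Mondays fall on 3, 10, 17, 24; the last is November 24.
At the standard offset (UTC+10:00), 03:00 UTC + 10h = 13:00 Umvand Territory standard time.
The standard-time date in Umvand Territory, 16 April 2025, falls between 8 March and 24 November, so daylight saving is in effect and Umvand Territory is at UTC+11:00.
03:00 UTC + 11h = 14:00 Umvand Territory.

14:00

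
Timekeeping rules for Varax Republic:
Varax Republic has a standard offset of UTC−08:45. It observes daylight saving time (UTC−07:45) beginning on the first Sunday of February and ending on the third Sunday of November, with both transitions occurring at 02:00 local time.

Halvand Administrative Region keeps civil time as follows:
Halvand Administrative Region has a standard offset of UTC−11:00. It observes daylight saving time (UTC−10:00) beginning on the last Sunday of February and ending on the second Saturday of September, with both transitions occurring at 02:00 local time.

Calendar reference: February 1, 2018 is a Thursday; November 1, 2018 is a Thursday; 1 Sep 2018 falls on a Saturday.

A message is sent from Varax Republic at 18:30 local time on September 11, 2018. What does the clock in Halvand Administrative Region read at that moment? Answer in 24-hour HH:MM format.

15:15

1 February 2018 is a Thursday, so the first Sunday is February 4.
1 November 2018 is a Thursday, so the first Sunday is November 4 and the third is November 18.
September 11, 2018 falls between 4 February and 18 November, so daylight saving is in effect and Varax Republic is at UTC−07:45.
18:30 Varax Republic + 7h45m = 02:15 UTC (rolling into the next day, 12 September 2018).
1 February 2018 is a Thursday, so Sundays fall on 4, 11, 18, 25; the last is February 25.
1 September 2018 is a Saturday, so the first Saturday is September 1 and the second is September 8.
At the standard offset (UTC−11:00), 02:15 UTC − 11h = 15:15 Halvand Administrative Region standard time (rolling into the previous day, 11 September 2018).
The standard-time date in Halvand Administrative Region, September 11, 2018, is outside the daylight-saving period (25 February – 8 September), so Halvand Administrative Region is on standard time, UTC−11:00.
02:15 UTC − 11h = 15:15 Halvand Administrative Region (rolling into the previous day, 11 September 2018).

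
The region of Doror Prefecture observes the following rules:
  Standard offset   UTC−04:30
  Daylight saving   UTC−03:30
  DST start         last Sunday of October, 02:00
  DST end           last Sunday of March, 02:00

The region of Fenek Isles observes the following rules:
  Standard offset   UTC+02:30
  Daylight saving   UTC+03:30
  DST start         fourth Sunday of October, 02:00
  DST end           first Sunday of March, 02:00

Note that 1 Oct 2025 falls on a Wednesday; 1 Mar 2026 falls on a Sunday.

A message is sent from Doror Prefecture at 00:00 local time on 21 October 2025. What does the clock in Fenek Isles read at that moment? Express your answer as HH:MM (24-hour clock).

07:00

1 October 2025 is a Wednesday, so Sundays fall on 5, 12, 19, 26; the last is October 26.
1 March 2026 is a Sunday, so Sundays fall on 1, 8, 15, 22, 29; the last is March 29.
21 October 2025 does not fall between 26 October 2025 and 29 March 2026, so daylight saving is not in effect and Doror Prefecture is at UTC−04:30.
00:00 Doror Prefecture + 4h30m = 04:30 UTC.
1 October 2025 is a Wednesday, so the first Sunday is October 5 and the fourth is October 26.
1 March 2026 is a Sunday, so the first Sunday is March 1.
At the standard offset (UTC+02:30), 04:30 UTC + 2h30m = 07:00 Fenek Isles standard time.
The standard-time date in Fenek Isles, 21 October 2025, does not fall between 26 October 2025 and 1 March 2026, so daylight saving is not in effect and Fenek Isles is at UTC+02:30.
04:30 UTC + 2h30m = 07:00 Fenek Isles.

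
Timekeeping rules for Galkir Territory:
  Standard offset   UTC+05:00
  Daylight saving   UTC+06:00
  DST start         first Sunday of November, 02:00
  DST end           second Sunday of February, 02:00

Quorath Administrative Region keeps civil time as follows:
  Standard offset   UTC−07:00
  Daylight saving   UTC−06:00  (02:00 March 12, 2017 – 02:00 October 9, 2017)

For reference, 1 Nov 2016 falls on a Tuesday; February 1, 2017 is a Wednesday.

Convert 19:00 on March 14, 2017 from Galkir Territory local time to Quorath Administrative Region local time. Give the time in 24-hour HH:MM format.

1 November 2016 is a Tuesday, so the first Sunday is November 6.
1 February 2017 is a Wednesday, so the first Sunday is February 5 and the second is February 12.
March 14, 2017 is outside the daylight-saving period (6 November 2016 – 12 February 2017), so Galkir Territory is on standard time, UTC+05:00.
19:00 Galkir Territory − 5h = 14:00 UTC.
At the standard offset (UTC−07:00), 14:00 UTC − 7h = 07:00 Quorath Administrative Region standard time.
The standard-time date in Quorath Administrative Region, March 14, 2017, falls between 12 March and 9 October, so daylight saving is in effect and Quorath Administrative Region is at UTC−06:00.
14:00 UTC − 6h = 08:00 Quorath Administrative Region.

08:00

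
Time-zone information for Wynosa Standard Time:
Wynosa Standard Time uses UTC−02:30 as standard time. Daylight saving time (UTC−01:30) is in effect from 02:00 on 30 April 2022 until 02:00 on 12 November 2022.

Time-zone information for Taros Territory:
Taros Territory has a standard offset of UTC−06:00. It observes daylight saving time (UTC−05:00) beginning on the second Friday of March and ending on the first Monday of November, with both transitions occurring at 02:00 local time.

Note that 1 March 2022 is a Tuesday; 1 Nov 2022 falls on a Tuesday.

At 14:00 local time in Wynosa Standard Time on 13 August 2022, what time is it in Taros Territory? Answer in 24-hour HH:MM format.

13 August 2022 falls between 30 April and 12 November, so daylight saving is in effect and Wynosa Standard Time is at UTC−01:30.
14:00 Wynosa Standard Time + 1h30m = 15:30 UTC.
1 March 2022 is a Tuesday, so the first Friday is March 4 and the second is March 11.
1 November 2022 is a Tuesday, so the first Monday is November 7.
At the standard offset (UTC−06:00), 15:30 UTC − 6h = 09:30 Taros Territory standard time.
The standard-time date in Taros Territory, 13 August 2022, falls between 11 March and 7 November, so daylight saving is in effect and Taros Territory is at UTC−05:00.
15:30 UTC − 5h = 10:30 Taros Territory.

10:30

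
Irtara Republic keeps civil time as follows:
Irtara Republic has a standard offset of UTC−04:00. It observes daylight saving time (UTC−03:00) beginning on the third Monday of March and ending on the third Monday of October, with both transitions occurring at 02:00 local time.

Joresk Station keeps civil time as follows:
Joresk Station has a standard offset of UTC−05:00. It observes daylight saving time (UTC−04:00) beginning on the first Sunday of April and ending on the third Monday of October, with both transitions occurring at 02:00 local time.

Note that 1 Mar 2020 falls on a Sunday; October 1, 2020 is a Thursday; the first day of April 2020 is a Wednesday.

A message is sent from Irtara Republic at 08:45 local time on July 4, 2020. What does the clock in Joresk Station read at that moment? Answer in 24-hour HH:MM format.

07:45

1 March 2020 is a Sunday, so the first Monday is March 2 and the third is March 16.
1 October 2020 is a Thursday, so the first Monday is October 5 and the third is October 19.
Daylight saving runs 16 March – 19 October; July 4, 2020 is inside that window, so Irtara Republic is at UTC−03:00.
08:45 Irtara Republic + 3h = 11:45 UTC.
1 April 2020 is a Wednesday, so the first Sunday is April 5.
1 October 2020 is a Thursday, so the first Monday is October 5 and the third is October 19.
At the standard offset (UTC−05:00), 11:45 UTC − 5h = 06:45 Joresk Station standard time.
The standard-time date in Joresk Station, July 4, 2020, falls between 5 April and 19 October, so daylight saving is in effect and Joresk Station is at UTC−04:00.
11:45 UTC − 4h = 07:45 Joresk Station.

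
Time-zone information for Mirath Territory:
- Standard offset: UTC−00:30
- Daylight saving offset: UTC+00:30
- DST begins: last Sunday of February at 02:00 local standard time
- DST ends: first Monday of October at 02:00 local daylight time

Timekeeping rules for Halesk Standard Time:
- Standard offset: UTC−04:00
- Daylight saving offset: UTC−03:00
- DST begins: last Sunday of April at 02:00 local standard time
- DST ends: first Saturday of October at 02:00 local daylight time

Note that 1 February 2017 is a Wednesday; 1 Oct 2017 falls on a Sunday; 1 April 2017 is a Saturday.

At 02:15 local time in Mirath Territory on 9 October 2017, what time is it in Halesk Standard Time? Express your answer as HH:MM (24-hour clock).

22:45

1 February 2017 is a Wednesday, so Sundays fall on 5, 12, 19, 26; the last is February 26.
1 October 2017 is a Sunday, so the first Monday is October 2.
9 October 2017 does not fall between 26 February and 2 October, so daylight saving is not in effect and Mirath Territory is at UTC−00:30.
02:15 Mirath Territory + 0h30m = 02:45 UTC.
1 April 2017 is a Saturday, so Sundays fall on 2, 9, 16, 23, 30; the last is April 30.
1 October 2017 is a Sunday, so the first Saturday is October 7.
At the standard offset (UTC−04:00), 02:45 UTC − 4h = 22:45 Halesk Standard Time standard time (rolling into the previous day, 8 October 2017).
The standard-time date in Halesk Standard Time, 8 October 2017, does not fall between 30 April and 7 October, so daylight saving is not in effect and Halesk Standard Time is at UTC−04:00.
02:45 UTC − 4h = 22:45 Halesk Standard Time (rolling into the previous day, 8 October 2017).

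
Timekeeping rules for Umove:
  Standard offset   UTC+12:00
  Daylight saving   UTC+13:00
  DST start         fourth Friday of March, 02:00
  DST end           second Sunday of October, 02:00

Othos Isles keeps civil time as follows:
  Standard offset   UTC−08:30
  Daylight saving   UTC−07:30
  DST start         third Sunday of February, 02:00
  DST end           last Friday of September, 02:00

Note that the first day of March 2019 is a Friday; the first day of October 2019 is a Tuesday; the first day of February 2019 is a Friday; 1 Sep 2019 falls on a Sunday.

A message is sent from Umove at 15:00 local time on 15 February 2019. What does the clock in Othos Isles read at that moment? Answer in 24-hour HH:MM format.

1 March 2019 is a Friday, so the first Friday is March 1 and the fourth is March 22.
1 October 2019 is a Tuesday, so the first Sunday is October 6 and the second is October 13.
15 February 2019 is outside the daylight-saving period (22 March – 13 October), so Umove is on standard time, UTC+12:00.
15:00 Umove − 12h = 03:00 UTC.
1 February 2019 is a Friday, so the first Sunday is February 3 and the third is February 17.
1 September 2019 is a Sunday, so Fridays fall on 6, 13, 20, 27; the last is September 27.
At the standard offset (UTC−08:30), 03:00 UTC − 8h30m = 18:30 Othos Isles standard time (rolling into the previous day, 14 February 2019).
The standard-time date in Othos Isles, 14 February 2019, does not fall between 17 February and 27 September, so daylight saving is not in effect and Othos Isles is at UTC−08:30.
03:00 UTC − 8h30m = 18:30 Othos Isles (rolling into the previous day, 14 February 2019).

18:30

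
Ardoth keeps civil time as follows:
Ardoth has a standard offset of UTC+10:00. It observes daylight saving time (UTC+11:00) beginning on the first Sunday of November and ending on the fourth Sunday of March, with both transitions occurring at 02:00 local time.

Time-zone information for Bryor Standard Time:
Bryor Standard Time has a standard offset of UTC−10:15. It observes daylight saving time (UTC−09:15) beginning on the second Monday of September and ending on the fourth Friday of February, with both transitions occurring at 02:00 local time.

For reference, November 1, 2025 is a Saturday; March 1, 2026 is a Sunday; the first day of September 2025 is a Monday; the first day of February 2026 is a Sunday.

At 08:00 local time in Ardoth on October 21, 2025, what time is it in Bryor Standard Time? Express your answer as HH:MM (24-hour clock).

12:45

1 November 2025 is a Saturday, so the first Sunday is November 2.
1 March 2026 is a Sunday, so the first Sunday is March 1 and the fourth is March 22.
Daylight saving runs 2 November 2025 – 22 March 2026; October 21, 2025 is outside that window, so Ardoth is on standard time at UTC+10:00.
08:00 Ardoth − 10h = 22:00 UTC (rolling into the previous day, 20 October 2025).
1 September 2025 is a Monday, so the first Monday is September 1 and the second is September 8.
1 February 2026 is a Sunday, so the first Friday is February 6 and the fourth is February 27.
At the standard offset (UTC−10:15), 22:00 UTC − 10h15m = 11:45 Bryor Standard Time standard time.
Daylight saving runs 8 September 2025 – 27 February 2026; the standard-time date in Bryor Standard Time, October 20, 2025, is inside that window, so Bryor Standard Time is at UTC−09:15.
22:00 UTC − 9h15m = 12:45 Bryor Standard Time.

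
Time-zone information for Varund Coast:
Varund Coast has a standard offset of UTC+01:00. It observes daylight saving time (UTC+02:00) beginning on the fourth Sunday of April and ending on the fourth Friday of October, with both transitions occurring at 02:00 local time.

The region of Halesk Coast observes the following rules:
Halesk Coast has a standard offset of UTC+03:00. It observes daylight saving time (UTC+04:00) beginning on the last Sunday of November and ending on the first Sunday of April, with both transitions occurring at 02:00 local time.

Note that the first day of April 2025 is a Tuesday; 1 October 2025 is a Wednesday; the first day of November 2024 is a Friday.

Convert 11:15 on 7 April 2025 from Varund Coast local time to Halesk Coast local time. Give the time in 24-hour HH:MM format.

13:15

1 April 2025 is a Tuesday, so the first Sunday is April 6 and the fourth is April 27.
1 October 2025 is a Wednesday, so the first Friday is October 3 and the fourth is October 24.
7 April 2025 does not fall between 27 April and 24 October, so daylight saving is not in effect and Varund Coast is at UTC+01:00.
11:15 Varund Coast − 1h = 10:15 UTC.
1 November 2024 is a Friday, so Sundays fall on 3, 10, 17, 24; the last is November 24.
1 April 2025 is a Tuesday, so the first Sunday is April 6.
At the standard offset (UTC+03:00), 10:15 UTC + 3h = 13:15 Halesk Coast standard time.
Daylight saving runs 24 November 2024 – 6 April 2025; the standard-time date in Halesk Coast, 7 April 2025, is outside that window, so Halesk Coast is on standard time at UTC+03:00.
10:15 UTC + 3h = 13:15 Halesk Coast.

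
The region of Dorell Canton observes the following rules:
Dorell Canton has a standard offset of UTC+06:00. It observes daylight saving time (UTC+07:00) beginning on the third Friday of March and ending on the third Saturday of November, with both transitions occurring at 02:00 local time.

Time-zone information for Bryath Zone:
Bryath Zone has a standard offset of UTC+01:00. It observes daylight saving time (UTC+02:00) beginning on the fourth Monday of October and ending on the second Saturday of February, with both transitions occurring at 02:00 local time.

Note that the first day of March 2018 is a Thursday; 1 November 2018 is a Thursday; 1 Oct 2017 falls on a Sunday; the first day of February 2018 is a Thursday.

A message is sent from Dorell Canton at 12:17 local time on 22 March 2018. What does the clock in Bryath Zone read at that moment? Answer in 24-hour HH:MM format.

1 March 2018 is a Thursday, so the first Friday is March 2 and the third is March 16.
1 November 2018 is a Thursday, so the first Saturday is November 3 and the third is November 17.
22 March 2018 lies within the daylight-saving period (16 March – 17 November), so Dorell Canton is on daylight time, UTC+07:00.
12:17 Dorell Canton − 7h = 05:17 UTC.
1 October 2017 is a Sunday, so the first Monday is October 2 and the fourth is October 23.
1 February 2018 is a Thursday, so the first Saturday is February 3 and the second is February 10.
At the standard offset (UTC+01:00), 05:17 UTC + 1h = 06:17 Bryath Zone standard time.
Daylight saving runs 23 October 2017 – 10 February 2018; the standard-time date in Bryath Zone, 22 March 2018, is outside that window, so Bryath Zone is on standard time at UTC+01:00.
05:17 UTC + 1h = 06:17 Bryath Zone.

06:17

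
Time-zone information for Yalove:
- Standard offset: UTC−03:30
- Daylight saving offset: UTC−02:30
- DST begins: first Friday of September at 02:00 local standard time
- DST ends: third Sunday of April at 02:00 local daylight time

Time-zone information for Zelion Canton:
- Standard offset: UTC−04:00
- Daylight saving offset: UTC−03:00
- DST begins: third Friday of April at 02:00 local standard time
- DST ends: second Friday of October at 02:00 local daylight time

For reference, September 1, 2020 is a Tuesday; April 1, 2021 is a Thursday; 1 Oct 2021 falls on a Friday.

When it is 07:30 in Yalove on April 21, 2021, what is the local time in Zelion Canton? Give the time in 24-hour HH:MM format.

1 September 2020 is a Tuesday, so the first Friday is September 4.
1 April 2021 is a Thursday, so the first Sunday is April 4 and the third is April 18.
April 21, 2021 does not fall between 4 September 2020 and 18 April 2021, so daylight saving is not in effect and Yalove is at UTC−03:30.
07:30 Yalove + 3h30m = 11:00 UTC.
1 April 2021 is a Thursday, so the first Friday is April 2 and the third is April 16.
1 October 2021 is a Friday, so the first Friday is October 1 and the second is October 8.
At the standard offset (UTC−04:00), 11:00 UTC − 4h = 07:00 Zelion Canton standard time.
The standard-time date in Zelion Canton, April 21, 2021, falls between 16 April and 8 October, so daylight saving is in effect and Zelion Canton is at UTC−03:00.
11:00 UTC − 3h = 08:00 Zelion Canton.

08:00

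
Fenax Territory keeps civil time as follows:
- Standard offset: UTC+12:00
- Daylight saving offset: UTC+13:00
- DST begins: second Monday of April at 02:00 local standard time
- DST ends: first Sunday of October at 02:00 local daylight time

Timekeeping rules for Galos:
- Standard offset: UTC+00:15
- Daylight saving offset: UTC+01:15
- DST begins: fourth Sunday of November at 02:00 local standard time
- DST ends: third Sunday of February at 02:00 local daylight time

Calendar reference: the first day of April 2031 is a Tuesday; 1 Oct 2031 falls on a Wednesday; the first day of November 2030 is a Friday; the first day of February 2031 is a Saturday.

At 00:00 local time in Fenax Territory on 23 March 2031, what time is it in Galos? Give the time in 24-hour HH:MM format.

1 April 2031 is a Tuesday, so the first Monday is April 7 and the second is April 14.
1 October 2031 is a Wednesday, so the first Sunday is October 5.
23 March 2031 does not fall between 14 April and 5 October, so daylight saving is not in effect and Fenax Territory is at UTC+12:00.
00:00 Fenax Territory − 12h = 12:00 UTC (rolling into the previous day, 22 March 2031).
1 November 2030 is a Friday, so the first Sunday is November 3 and the fourth is November 24.
1 February 2031 is a Saturday, so the first Sunday is February 2 and the third is February 16.
At the standard offset (UTC+00:15), 12:00 UTC + 0h15m = 12:15 Galos standard time.
Daylight saving runs 24 November 2030 – 16 February 2031; the standard-time date in Galos, 22 March 2031, is outside that window, so Galos is on standard time at UTC+00:15.
12:00 UTC + 0h15m = 12:15 Galos.

12:15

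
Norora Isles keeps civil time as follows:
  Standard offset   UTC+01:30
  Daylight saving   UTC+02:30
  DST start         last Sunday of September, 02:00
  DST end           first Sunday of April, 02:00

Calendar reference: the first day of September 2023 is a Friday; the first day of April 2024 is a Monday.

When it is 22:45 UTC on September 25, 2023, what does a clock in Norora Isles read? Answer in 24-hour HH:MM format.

01:15

1 September 2023 is a Friday, so Sundays fall on 3, 10, 17, 24; the last is September 24.
1 April 2024 is a Monday, so the first Sunday is April 7.
At the standard offset (UTC+01:30), 22:45 UTC + 1h30m = 00:15 Norora Isles standard time (rolling into the next day, 26 September 2023).
The standard-time date in Norora Isles, September 26, 2023, falls between 24 September 2023 and 7 April 2024, so daylight saving is in effect and Norora Isles is at UTC+02:30.
22:45 UTC + 2h30m = 01:15 local (rolling into the next day, 26 September 2023).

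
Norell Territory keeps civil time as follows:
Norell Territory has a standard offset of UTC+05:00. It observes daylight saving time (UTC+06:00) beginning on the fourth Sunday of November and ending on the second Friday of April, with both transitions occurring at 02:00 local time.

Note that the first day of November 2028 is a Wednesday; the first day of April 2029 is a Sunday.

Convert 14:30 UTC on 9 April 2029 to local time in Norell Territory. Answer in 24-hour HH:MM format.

20:30

1 November 2028 is a Wednesday, so the first Sunday is November 5 and the fourth is November 26.
1 April 2029 is a Sunday, so the first Friday is April 6 and the second is April 13.
At the standard offset (UTC+05:00), 14:30 UTC + 5h = 19:30 Norell Territory standard time.
The standard-time date in Norell Territory, 9 April 2029, falls between 26 November 2028 and 13 April 2029, so daylight saving is in effect and Norell Territory is at UTC+06:00.
14:30 UTC + 6h = 20:30 local.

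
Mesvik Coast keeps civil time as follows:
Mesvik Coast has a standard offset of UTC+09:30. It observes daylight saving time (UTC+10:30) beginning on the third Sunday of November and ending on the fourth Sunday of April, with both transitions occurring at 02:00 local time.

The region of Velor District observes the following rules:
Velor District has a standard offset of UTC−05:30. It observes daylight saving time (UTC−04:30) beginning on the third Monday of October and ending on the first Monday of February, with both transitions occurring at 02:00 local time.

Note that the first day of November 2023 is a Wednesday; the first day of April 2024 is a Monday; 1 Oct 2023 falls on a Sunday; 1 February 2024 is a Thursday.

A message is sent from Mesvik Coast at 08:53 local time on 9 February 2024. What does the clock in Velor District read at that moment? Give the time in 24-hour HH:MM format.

1 November 2023 is a Wednesday, so the first Sunday is November 5 and the third is November 19.
1 April 2024 is a Monday, so the first Sunday is April 7 and the fourth is April 28.
9 February 2024 lies within the daylight-saving period (19 November 2023 – 28 April 2024), so Mesvik Coast is on daylight time, UTC+10:30.
08:53 Mesvik Coast − 10h30m = 22:23 UTC (rolling into the previous day, 8 February 2024).
1 October 2023 is a Sunday, so the first Monday is October 2 and the third is October 16.
1 February 2024 is a Thursday, so the first Monday is February 5.
At the standard offset (UTC−05:30), 22:23 UTC − 5h30m = 16:53 Velor District standard time.
The standard-time date in Velor District, 8 February 2024, is outside the daylight-saving period (16 October 2023 – 5 February 2024), so Velor District is on standard time, UTC−05:30.
22:23 UTC − 5h30m = 16:53 Velor District.

16:53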